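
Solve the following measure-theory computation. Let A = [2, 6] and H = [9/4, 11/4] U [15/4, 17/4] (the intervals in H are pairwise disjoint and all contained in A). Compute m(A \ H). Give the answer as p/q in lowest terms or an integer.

The ambient interval has length m(A) = 6 - 2 = 4.
Since the holes are disjoint and sit inside A, by finite additivity
  m(H) = sum_i (b_i - a_i), and m(A \ H) = m(A) - m(H).
Computing the hole measures:
  m(H_1) = 11/4 - 9/4 = 1/2.
  m(H_2) = 17/4 - 15/4 = 1/2.
Summed: m(H) = 1/2 + 1/2 = 1.
So m(A \ H) = 4 - 1 = 3.

3


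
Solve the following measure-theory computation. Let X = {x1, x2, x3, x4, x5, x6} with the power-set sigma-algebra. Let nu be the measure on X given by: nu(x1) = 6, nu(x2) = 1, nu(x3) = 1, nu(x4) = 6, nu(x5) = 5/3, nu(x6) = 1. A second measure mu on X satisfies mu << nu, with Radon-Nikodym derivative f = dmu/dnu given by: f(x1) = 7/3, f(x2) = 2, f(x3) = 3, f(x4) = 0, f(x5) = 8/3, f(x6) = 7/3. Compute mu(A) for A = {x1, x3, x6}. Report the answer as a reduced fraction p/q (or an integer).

By the defining property of the Radon-Nikodym derivative, for every measurable set A,
  mu(A) = integral_A f dnu.
Since nu is a discrete measure concentrated on the atoms of X, the integral over A reduces to the sum
  mu(A) = sum_{x in A} f(x) * nu({x}).
Computing each term:
  x1: f(x1) * nu(x1) = 7/3 * 6 = 14.
  x3: f(x3) * nu(x3) = 3 * 1 = 3.
  x6: f(x6) * nu(x6) = 7/3 * 1 = 7/3.
Summing: mu(A) = 14 + 3 + 7/3 = 58/3.

58/3


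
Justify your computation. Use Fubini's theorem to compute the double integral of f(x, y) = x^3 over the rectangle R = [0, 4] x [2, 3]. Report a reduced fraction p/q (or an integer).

f(x, y) is a tensor product of a function of x and a function of y, and both factors are bounded continuous (hence Lebesgue integrable) on the rectangle, so Fubini's theorem applies:
  integral_R f d(m x m) = (integral_a1^b1 x^3 dx) * (integral_a2^b2 1 dy).
Inner integral in x: integral_{0}^{4} x^3 dx = (4^4 - 0^4)/4
  = 64.
Inner integral in y: integral_{2}^{3} 1 dy = (3^1 - 2^1)/1
  = 1.
Product: (64) * (1) = 64.

64


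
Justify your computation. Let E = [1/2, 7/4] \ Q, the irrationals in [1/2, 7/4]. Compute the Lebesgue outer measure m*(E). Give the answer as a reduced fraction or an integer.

The interval I = [1/2, 7/4] has m(I) = 7/4 - 1/2 = 5/4 (endpoints are measure-zero, so open/closed/half-open agree). Write I = (I cap Q) u (I \ Q). The rationals in I are countable, so m*(I cap Q) = 0 (cover each rational by intervals whose total length is arbitrarily small). By countable subadditivity m*(I) <= m*(I cap Q) + m*(I \ Q), hence m*(I \ Q) >= m(I) = 5/4. The reverse inequality m*(I \ Q) <= m*(I) = 5/4 is trivial since (I \ Q) is a subset of I. Therefore m*(I \ Q) = 5/4.

5/4


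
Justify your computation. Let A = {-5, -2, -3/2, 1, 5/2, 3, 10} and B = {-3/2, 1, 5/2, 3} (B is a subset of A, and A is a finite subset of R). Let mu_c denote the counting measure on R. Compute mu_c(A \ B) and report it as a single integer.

Counting measure assigns mu_c(E) = |E| (number of elements) when E is finite. For B subset A, A \ B is the set of elements of A not in B, so |A \ B| = |A| - |B|.
|A| = 7, |B| = 4, so mu_c(A \ B) = 7 - 4 = 3.

3


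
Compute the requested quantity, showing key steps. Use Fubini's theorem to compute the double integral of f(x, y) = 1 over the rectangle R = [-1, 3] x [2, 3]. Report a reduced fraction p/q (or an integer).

f(x, y) is a tensor product of a function of x and a function of y, and both factors are bounded continuous (hence Lebesgue integrable) on the rectangle, so Fubini's theorem applies:
  integral_R f d(m x m) = (integral_a1^b1 1 dx) * (integral_a2^b2 1 dy).
Inner integral in x: integral_{-1}^{3} 1 dx = (3^1 - (-1)^1)/1
  = 4.
Inner integral in y: integral_{2}^{3} 1 dy = (3^1 - 2^1)/1
  = 1.
Product: (4) * (1) = 4.

4


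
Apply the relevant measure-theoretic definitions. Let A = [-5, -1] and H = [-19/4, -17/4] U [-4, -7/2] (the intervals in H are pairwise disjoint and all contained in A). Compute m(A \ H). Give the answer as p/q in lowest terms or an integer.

The ambient interval has length m(A) = -1 - (-5) = 4.
Since the holes are disjoint and sit inside A, by finite additivity
  m(H) = sum_i (b_i - a_i), and m(A \ H) = m(A) - m(H).
Computing the hole measures:
  m(H_1) = -17/4 - (-19/4) = 1/2.
  m(H_2) = -7/2 - (-4) = 1/2.
Summed: m(H) = 1/2 + 1/2 = 1.
So m(A \ H) = 4 - 1 = 3.

3


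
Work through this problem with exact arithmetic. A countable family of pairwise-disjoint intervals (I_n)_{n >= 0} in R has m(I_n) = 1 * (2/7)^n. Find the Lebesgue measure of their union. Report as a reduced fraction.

By countable additivity of the Lebesgue measure on pairwise disjoint measurable sets,
  m(union_{n >= 0} I_n) = sum_{n >= 0} m(I_n) = sum_{n >= 0} a * r^n,
  with a = 1 and r = 2/7.
Since 0 < r = 2/7 < 1, the geometric series converges:
  sum_{n >= 0} a * r^n = a / (1 - r).
  = 1 / (1 - 2/7)
  = 1 / (5/7)
  = 7/5.

7/5


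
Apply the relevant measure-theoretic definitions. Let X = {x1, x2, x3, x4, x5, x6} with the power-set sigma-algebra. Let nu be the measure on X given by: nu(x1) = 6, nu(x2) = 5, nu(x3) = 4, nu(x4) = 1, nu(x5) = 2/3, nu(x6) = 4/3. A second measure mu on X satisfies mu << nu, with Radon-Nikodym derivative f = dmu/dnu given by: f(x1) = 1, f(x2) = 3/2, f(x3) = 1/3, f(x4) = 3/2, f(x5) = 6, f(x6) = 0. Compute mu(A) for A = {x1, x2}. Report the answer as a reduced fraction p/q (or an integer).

By the defining property of the Radon-Nikodym derivative, for every measurable set A,
  mu(A) = integral_A f dnu.
Since nu is a discrete measure concentrated on the atoms of X, the integral over A reduces to the sum
  mu(A) = sum_{x in A} f(x) * nu({x}).
Computing each term:
  x1: f(x1) * nu(x1) = 1 * 6 = 6.
  x2: f(x2) * nu(x2) = 3/2 * 5 = 15/2.
Summing: mu(A) = 6 + 15/2 = 27/2.

27/2


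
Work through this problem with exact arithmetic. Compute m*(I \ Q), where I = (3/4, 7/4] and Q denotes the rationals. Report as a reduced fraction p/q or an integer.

The interval I = (3/4, 7/4] has m(I) = 7/4 - 3/4 = 1 (endpoints are measure-zero, so open/closed/half-open agree). Write I = (I cap Q) u (I \ Q). The rationals in I are countable, so m*(I cap Q) = 0 (cover each rational by intervals whose total length is arbitrarily small). By countable subadditivity m*(I) <= m*(I cap Q) + m*(I \ Q), hence m*(I \ Q) >= m(I) = 1. The reverse inequality m*(I \ Q) <= m*(I) = 1 is trivial since (I \ Q) is a subset of I. Therefore m*(I \ Q) = 1.

1


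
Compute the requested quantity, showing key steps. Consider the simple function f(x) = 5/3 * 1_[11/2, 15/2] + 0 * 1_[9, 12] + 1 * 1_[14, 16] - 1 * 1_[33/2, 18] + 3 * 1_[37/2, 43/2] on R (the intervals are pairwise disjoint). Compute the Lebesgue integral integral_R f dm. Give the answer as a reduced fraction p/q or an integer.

For a simple function f = sum_i c_i * 1_{A_i} with disjoint A_i,
  integral f dm = sum_i c_i * m(A_i).
Lengths of the A_i:
  m(A_1) = 15/2 - 11/2 = 2.
  m(A_2) = 12 - 9 = 3.
  m(A_3) = 16 - 14 = 2.
  m(A_4) = 18 - 33/2 = 3/2.
  m(A_5) = 43/2 - 37/2 = 3.
Contributions c_i * m(A_i):
  (5/3) * (2) = 10/3.
  (0) * (3) = 0.
  (1) * (2) = 2.
  (-1) * (3/2) = -3/2.
  (3) * (3) = 9.
Total: 10/3 + 0 + 2 - 3/2 + 9 = 77/6.

77/6


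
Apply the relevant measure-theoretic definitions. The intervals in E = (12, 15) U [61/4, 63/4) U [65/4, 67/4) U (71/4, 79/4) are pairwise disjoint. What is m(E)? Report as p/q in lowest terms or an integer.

For pairwise disjoint intervals, m(union_i I_i) = sum_i m(I_i),
and m is invariant under swapping open/closed endpoints (single points have measure 0).
So m(E) = sum_i (b_i - a_i).
  I_1 has length 15 - 12 = 3.
  I_2 has length 63/4 - 61/4 = 1/2.
  I_3 has length 67/4 - 65/4 = 1/2.
  I_4 has length 79/4 - 71/4 = 2.
Summing:
  m(E) = 3 + 1/2 + 1/2 + 2 = 6.

6


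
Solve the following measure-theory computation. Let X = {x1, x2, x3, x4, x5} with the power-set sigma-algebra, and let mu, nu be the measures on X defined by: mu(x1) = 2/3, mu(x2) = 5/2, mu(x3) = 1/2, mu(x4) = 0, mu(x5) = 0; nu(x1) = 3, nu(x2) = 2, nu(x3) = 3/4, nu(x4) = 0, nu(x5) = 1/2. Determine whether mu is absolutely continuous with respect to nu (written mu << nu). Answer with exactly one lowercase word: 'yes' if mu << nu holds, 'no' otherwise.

mu << nu means: every nu-null measurable set is also mu-null; equivalently, for every atom x, if nu({x}) = 0 then mu({x}) = 0.
Checking each atom:
  x1: nu = 3 > 0 -> no constraint.
  x2: nu = 2 > 0 -> no constraint.
  x3: nu = 3/4 > 0 -> no constraint.
  x4: nu = 0, mu = 0 -> consistent with mu << nu.
  x5: nu = 1/2 > 0 -> no constraint.
No atom violates the condition. Therefore mu << nu.

yes


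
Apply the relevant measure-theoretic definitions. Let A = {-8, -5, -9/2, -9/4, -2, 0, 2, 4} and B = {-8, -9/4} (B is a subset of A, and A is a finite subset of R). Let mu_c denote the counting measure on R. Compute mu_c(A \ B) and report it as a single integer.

Counting measure assigns mu_c(E) = |E| (number of elements) when E is finite. For B subset A, A \ B is the set of elements of A not in B, so |A \ B| = |A| - |B|.
|A| = 8, |B| = 2, so mu_c(A \ B) = 8 - 2 = 6.

6


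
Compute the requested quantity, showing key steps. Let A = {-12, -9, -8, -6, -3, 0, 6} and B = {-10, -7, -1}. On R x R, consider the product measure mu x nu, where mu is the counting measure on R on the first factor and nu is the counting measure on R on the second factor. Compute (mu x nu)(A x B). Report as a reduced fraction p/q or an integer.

For a measurable rectangle A x B, the product measure satisfies
  (mu x nu)(A x B) = mu(A) * nu(B).
  mu(A) = 7.
  nu(B) = 3.
  (mu x nu)(A x B) = 7 * 3 = 21.

21


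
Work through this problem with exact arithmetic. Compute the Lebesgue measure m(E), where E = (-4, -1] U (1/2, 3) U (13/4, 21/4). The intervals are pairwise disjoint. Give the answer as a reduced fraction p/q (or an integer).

For pairwise disjoint intervals, m(union_i I_i) = sum_i m(I_i),
and m is invariant under swapping open/closed endpoints (single points have measure 0).
So m(E) = sum_i (b_i - a_i).
  I_1 has length -1 - (-4) = 3.
  I_2 has length 3 - 1/2 = 5/2.
  I_3 has length 21/4 - 13/4 = 2.
Summing:
  m(E) = 3 + 5/2 + 2 = 15/2.

15/2


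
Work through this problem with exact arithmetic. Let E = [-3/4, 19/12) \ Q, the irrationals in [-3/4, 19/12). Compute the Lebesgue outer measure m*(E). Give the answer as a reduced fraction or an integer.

The interval I = [-3/4, 19/12) has m(I) = 19/12 - (-3/4) = 7/3 (endpoints are measure-zero, so open/closed/half-open agree). Write I = (I cap Q) u (I \ Q). The rationals in I are countable, so m*(I cap Q) = 0 (cover each rational by intervals whose total length is arbitrarily small). By countable subadditivity m*(I) <= m*(I cap Q) + m*(I \ Q), hence m*(I \ Q) >= m(I) = 7/3. The reverse inequality m*(I \ Q) <= m*(I) = 7/3 is trivial since (I \ Q) is a subset of I. Therefore m*(I \ Q) = 7/3.

7/3


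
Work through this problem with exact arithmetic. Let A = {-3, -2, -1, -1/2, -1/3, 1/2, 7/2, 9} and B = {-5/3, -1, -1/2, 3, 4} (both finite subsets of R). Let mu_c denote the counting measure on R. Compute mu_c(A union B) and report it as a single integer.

Counting measure on a finite set equals cardinality. By inclusion-exclusion, |A union B| = |A| + |B| - |A cap B|.
|A| = 8, |B| = 5, |A cap B| = 2.
So mu_c(A union B) = 8 + 5 - 2 = 11.

11


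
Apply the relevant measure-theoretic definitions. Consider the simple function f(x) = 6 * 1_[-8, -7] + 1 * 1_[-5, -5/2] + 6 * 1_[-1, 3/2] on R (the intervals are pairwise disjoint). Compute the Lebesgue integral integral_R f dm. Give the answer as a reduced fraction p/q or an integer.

For a simple function f = sum_i c_i * 1_{A_i} with disjoint A_i,
  integral f dm = sum_i c_i * m(A_i).
Lengths of the A_i:
  m(A_1) = -7 - (-8) = 1.
  m(A_2) = -5/2 - (-5) = 5/2.
  m(A_3) = 3/2 - (-1) = 5/2.
Contributions c_i * m(A_i):
  (6) * (1) = 6.
  (1) * (5/2) = 5/2.
  (6) * (5/2) = 15.
Total: 6 + 5/2 + 15 = 47/2.

47/2


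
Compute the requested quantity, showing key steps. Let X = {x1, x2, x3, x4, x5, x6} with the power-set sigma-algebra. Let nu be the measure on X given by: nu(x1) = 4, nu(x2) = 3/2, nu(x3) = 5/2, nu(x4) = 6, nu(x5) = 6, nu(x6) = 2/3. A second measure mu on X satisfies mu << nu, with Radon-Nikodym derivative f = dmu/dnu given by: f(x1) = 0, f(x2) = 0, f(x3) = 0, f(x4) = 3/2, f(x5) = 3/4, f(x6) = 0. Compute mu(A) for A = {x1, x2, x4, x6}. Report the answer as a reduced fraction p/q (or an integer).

By the defining property of the Radon-Nikodym derivative, for every measurable set A,
  mu(A) = integral_A f dnu.
Since nu is a discrete measure concentrated on the atoms of X, the integral over A reduces to the sum
  mu(A) = sum_{x in A} f(x) * nu({x}).
Computing each term:
  x1: f(x1) * nu(x1) = 0 * 4 = 0.
  x2: f(x2) * nu(x2) = 0 * 3/2 = 0.
  x4: f(x4) * nu(x4) = 3/2 * 6 = 9.
  x6: f(x6) * nu(x6) = 0 * 2/3 = 0.
Summing: mu(A) = 0 + 0 + 9 + 0 = 9.

9


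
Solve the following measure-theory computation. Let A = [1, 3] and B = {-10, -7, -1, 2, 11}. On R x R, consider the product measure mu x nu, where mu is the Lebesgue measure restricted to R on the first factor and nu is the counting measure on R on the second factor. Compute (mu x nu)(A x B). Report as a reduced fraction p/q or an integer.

For a measurable rectangle A x B, the product measure satisfies
  (mu x nu)(A x B) = mu(A) * nu(B).
  mu(A) = 2.
  nu(B) = 5.
  (mu x nu)(A x B) = 2 * 5 = 10.

10


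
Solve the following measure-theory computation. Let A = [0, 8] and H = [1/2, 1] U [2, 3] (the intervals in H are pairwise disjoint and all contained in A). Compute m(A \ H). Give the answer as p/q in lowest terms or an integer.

The ambient interval has length m(A) = 8 - 0 = 8.
Since the holes are disjoint and sit inside A, by finite additivity
  m(H) = sum_i (b_i - a_i), and m(A \ H) = m(A) - m(H).
Computing the hole measures:
  m(H_1) = 1 - 1/2 = 1/2.
  m(H_2) = 3 - 2 = 1.
Summed: m(H) = 1/2 + 1 = 3/2.
So m(A \ H) = 8 - 3/2 = 13/2.

13/2


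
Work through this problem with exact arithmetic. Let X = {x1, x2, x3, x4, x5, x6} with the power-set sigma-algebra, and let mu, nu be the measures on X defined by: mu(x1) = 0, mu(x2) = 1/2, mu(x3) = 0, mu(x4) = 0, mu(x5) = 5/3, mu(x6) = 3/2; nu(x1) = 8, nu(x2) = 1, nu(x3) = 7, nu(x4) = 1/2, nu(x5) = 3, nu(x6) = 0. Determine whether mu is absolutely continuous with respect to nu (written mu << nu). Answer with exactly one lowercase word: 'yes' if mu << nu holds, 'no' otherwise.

mu << nu means: every nu-null measurable set is also mu-null; equivalently, for every atom x, if nu({x}) = 0 then mu({x}) = 0.
Checking each atom:
  x1: nu = 8 > 0 -> no constraint.
  x2: nu = 1 > 0 -> no constraint.
  x3: nu = 7 > 0 -> no constraint.
  x4: nu = 1/2 > 0 -> no constraint.
  x5: nu = 3 > 0 -> no constraint.
  x6: nu = 0, mu = 3/2 > 0 -> violates mu << nu.
The atom(s) x6 violate the condition (nu = 0 but mu > 0). Therefore mu is NOT absolutely continuous w.r.t. nu.

no


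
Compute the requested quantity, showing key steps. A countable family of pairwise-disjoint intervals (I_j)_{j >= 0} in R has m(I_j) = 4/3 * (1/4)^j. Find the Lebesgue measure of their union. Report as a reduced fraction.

By countable additivity of the Lebesgue measure on pairwise disjoint measurable sets,
  m(union_{j >= 0} I_j) = sum_{j >= 0} m(I_j) = sum_{j >= 0} a * r^j,
  with a = 4/3 and r = 1/4.
Since 0 < r = 1/4 < 1, the geometric series converges:
  sum_{j >= 0} a * r^j = a / (1 - r).
  = 4/3 / (1 - 1/4)
  = 4/3 / (3/4)
  = 16/9.

16/9


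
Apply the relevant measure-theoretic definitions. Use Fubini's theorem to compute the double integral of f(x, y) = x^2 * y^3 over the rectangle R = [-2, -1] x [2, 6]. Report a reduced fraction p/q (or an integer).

f(x, y) is a tensor product of a function of x and a function of y, and both factors are bounded continuous (hence Lebesgue integrable) on the rectangle, so Fubini's theorem applies:
  integral_R f d(m x m) = (integral_a1^b1 x^2 dx) * (integral_a2^b2 y^3 dy).
Inner integral in x: integral_{-2}^{-1} x^2 dx = ((-1)^3 - (-2)^3)/3
  = 7/3.
Inner integral in y: integral_{2}^{6} y^3 dy = (6^4 - 2^4)/4
  = 320.
Product: (7/3) * (320) = 2240/3.

2240/3


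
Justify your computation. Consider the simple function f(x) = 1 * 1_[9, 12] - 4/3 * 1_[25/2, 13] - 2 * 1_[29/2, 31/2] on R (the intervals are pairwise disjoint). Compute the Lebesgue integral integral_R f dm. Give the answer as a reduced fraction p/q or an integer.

For a simple function f = sum_i c_i * 1_{A_i} with disjoint A_i,
  integral f dm = sum_i c_i * m(A_i).
Lengths of the A_i:
  m(A_1) = 12 - 9 = 3.
  m(A_2) = 13 - 25/2 = 1/2.
  m(A_3) = 31/2 - 29/2 = 1.
Contributions c_i * m(A_i):
  (1) * (3) = 3.
  (-4/3) * (1/2) = -2/3.
  (-2) * (1) = -2.
Total: 3 - 2/3 - 2 = 1/3.

1/3


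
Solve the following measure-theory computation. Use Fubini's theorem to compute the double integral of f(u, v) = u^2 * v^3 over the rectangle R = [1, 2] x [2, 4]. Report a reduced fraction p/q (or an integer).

f(u, v) is a tensor product of a function of u and a function of v, and both factors are bounded continuous (hence Lebesgue integrable) on the rectangle, so Fubini's theorem applies:
  integral_R f d(m x m) = (integral_a1^b1 u^2 du) * (integral_a2^b2 v^3 dv).
Inner integral in u: integral_{1}^{2} u^2 du = (2^3 - 1^3)/3
  = 7/3.
Inner integral in v: integral_{2}^{4} v^3 dv = (4^4 - 2^4)/4
  = 60.
Product: (7/3) * (60) = 140.

140


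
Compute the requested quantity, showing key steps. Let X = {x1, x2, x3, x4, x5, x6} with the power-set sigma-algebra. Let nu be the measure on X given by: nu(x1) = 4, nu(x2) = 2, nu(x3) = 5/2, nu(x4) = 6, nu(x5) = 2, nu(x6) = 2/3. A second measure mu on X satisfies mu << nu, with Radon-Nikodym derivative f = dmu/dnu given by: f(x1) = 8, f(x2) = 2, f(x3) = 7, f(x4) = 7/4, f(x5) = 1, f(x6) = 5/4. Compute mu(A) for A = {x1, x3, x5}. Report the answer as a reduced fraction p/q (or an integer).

By the defining property of the Radon-Nikodym derivative, for every measurable set A,
  mu(A) = integral_A f dnu.
Since nu is a discrete measure concentrated on the atoms of X, the integral over A reduces to the sum
  mu(A) = sum_{x in A} f(x) * nu({x}).
Computing each term:
  x1: f(x1) * nu(x1) = 8 * 4 = 32.
  x3: f(x3) * nu(x3) = 7 * 5/2 = 35/2.
  x5: f(x5) * nu(x5) = 1 * 2 = 2.
Summing: mu(A) = 32 + 35/2 + 2 = 103/2.

103/2


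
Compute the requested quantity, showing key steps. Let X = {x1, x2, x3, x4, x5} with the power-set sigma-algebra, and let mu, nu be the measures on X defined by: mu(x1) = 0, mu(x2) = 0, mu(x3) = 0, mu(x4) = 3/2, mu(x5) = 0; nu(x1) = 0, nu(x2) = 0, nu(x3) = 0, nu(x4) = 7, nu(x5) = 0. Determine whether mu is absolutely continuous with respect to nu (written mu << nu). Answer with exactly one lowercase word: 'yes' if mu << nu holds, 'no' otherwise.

mu << nu means: every nu-null measurable set is also mu-null; equivalently, for every atom x, if nu({x}) = 0 then mu({x}) = 0.
Checking each atom:
  x1: nu = 0, mu = 0 -> consistent with mu << nu.
  x2: nu = 0, mu = 0 -> consistent with mu << nu.
  x3: nu = 0, mu = 0 -> consistent with mu << nu.
  x4: nu = 7 > 0 -> no constraint.
  x5: nu = 0, mu = 0 -> consistent with mu << nu.
No atom violates the condition. Therefore mu << nu.

yes


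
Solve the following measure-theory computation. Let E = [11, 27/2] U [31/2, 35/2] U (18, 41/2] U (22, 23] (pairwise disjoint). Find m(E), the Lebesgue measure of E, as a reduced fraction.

For pairwise disjoint intervals, m(union_i I_i) = sum_i m(I_i),
and m is invariant under swapping open/closed endpoints (single points have measure 0).
So m(E) = sum_i (b_i - a_i).
  I_1 has length 27/2 - 11 = 5/2.
  I_2 has length 35/2 - 31/2 = 2.
  I_3 has length 41/2 - 18 = 5/2.
  I_4 has length 23 - 22 = 1.
Summing:
  m(E) = 5/2 + 2 + 5/2 + 1 = 8.

8


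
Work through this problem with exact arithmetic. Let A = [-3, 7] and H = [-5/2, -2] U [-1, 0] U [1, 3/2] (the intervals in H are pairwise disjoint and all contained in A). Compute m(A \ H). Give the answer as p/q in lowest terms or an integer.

The ambient interval has length m(A) = 7 - (-3) = 10.
Since the holes are disjoint and sit inside A, by finite additivity
  m(H) = sum_i (b_i - a_i), and m(A \ H) = m(A) - m(H).
Computing the hole measures:
  m(H_1) = -2 - (-5/2) = 1/2.
  m(H_2) = 0 - (-1) = 1.
  m(H_3) = 3/2 - 1 = 1/2.
Summed: m(H) = 1/2 + 1 + 1/2 = 2.
So m(A \ H) = 10 - 2 = 8.

8


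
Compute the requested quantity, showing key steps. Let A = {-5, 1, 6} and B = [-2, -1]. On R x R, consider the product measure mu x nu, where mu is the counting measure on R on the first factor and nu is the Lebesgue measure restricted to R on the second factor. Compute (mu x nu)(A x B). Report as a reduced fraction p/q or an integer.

For a measurable rectangle A x B, the product measure satisfies
  (mu x nu)(A x B) = mu(A) * nu(B).
  mu(A) = 3.
  nu(B) = 1.
  (mu x nu)(A x B) = 3 * 1 = 3.

3


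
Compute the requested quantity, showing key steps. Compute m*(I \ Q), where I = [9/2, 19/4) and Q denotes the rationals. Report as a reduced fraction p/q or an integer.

The interval I = [9/2, 19/4) has m(I) = 19/4 - 9/2 = 1/4 (endpoints are measure-zero, so open/closed/half-open agree). Write I = (I cap Q) u (I \ Q). The rationals in I are countable, so m*(I cap Q) = 0 (cover each rational by intervals whose total length is arbitrarily small). By countable subadditivity m*(I) <= m*(I cap Q) + m*(I \ Q), hence m*(I \ Q) >= m(I) = 1/4. The reverse inequality m*(I \ Q) <= m*(I) = 1/4 is trivial since (I \ Q) is a subset of I. Therefore m*(I \ Q) = 1/4.

1/4


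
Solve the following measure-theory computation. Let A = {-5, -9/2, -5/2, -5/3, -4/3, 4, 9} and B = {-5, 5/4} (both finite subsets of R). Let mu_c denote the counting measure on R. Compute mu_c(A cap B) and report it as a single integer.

Counting measure on a finite set equals cardinality. mu_c(A cap B) = |A cap B| (elements appearing in both).
Enumerating the elements of A that also lie in B gives 1 element(s).
So mu_c(A cap B) = 1.

1


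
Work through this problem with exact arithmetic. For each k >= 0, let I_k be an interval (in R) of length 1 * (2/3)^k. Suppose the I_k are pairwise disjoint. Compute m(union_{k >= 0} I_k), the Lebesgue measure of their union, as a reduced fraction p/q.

By countable additivity of the Lebesgue measure on pairwise disjoint measurable sets,
  m(union_{k >= 0} I_k) = sum_{k >= 0} m(I_k) = sum_{k >= 0} a * r^k,
  with a = 1 and r = 2/3.
Since 0 < r = 2/3 < 1, the geometric series converges:
  sum_{k >= 0} a * r^k = a / (1 - r).
  = 1 / (1 - 2/3)
  = 1 / (1/3)
  = 3.

3


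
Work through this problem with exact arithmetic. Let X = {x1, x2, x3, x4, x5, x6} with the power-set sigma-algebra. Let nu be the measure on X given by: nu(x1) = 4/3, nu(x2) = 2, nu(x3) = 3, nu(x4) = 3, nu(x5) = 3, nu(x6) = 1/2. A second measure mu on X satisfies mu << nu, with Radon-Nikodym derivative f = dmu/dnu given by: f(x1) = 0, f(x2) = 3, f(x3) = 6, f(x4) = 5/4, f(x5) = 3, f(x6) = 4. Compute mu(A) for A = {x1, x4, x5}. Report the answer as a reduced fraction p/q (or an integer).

By the defining property of the Radon-Nikodym derivative, for every measurable set A,
  mu(A) = integral_A f dnu.
Since nu is a discrete measure concentrated on the atoms of X, the integral over A reduces to the sum
  mu(A) = sum_{x in A} f(x) * nu({x}).
Computing each term:
  x1: f(x1) * nu(x1) = 0 * 4/3 = 0.
  x4: f(x4) * nu(x4) = 5/4 * 3 = 15/4.
  x5: f(x5) * nu(x5) = 3 * 3 = 9.
Summing: mu(A) = 0 + 15/4 + 9 = 51/4.

51/4


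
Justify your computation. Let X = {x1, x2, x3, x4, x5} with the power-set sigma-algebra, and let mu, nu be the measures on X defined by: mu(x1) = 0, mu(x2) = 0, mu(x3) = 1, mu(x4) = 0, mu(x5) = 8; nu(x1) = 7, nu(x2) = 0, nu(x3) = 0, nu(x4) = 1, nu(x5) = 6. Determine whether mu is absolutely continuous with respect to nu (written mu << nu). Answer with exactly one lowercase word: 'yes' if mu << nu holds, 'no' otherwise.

mu << nu means: every nu-null measurable set is also mu-null; equivalently, for every atom x, if nu({x}) = 0 then mu({x}) = 0.
Checking each atom:
  x1: nu = 7 > 0 -> no constraint.
  x2: nu = 0, mu = 0 -> consistent with mu << nu.
  x3: nu = 0, mu = 1 > 0 -> violates mu << nu.
  x4: nu = 1 > 0 -> no constraint.
  x5: nu = 6 > 0 -> no constraint.
The atom(s) x3 violate the condition (nu = 0 but mu > 0). Therefore mu is NOT absolutely continuous w.r.t. nu.

no


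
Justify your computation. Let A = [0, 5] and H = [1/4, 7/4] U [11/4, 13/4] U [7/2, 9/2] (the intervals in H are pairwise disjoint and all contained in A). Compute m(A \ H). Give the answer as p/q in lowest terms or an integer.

The ambient interval has length m(A) = 5 - 0 = 5.
Since the holes are disjoint and sit inside A, by finite additivity
  m(H) = sum_i (b_i - a_i), and m(A \ H) = m(A) - m(H).
Computing the hole measures:
  m(H_1) = 7/4 - 1/4 = 3/2.
  m(H_2) = 13/4 - 11/4 = 1/2.
  m(H_3) = 9/2 - 7/2 = 1.
Summed: m(H) = 3/2 + 1/2 + 1 = 3.
So m(A \ H) = 5 - 3 = 2.

2


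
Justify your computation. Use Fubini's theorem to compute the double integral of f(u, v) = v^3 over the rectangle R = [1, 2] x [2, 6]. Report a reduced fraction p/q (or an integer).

f(u, v) is a tensor product of a function of u and a function of v, and both factors are bounded continuous (hence Lebesgue integrable) on the rectangle, so Fubini's theorem applies:
  integral_R f d(m x m) = (integral_a1^b1 1 du) * (integral_a2^b2 v^3 dv).
Inner integral in u: integral_{1}^{2} 1 du = (2^1 - 1^1)/1
  = 1.
Inner integral in v: integral_{2}^{6} v^3 dv = (6^4 - 2^4)/4
  = 320.
Product: (1) * (320) = 320.

320


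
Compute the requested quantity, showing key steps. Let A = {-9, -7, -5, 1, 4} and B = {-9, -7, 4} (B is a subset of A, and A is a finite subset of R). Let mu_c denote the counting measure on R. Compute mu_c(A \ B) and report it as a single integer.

Counting measure assigns mu_c(E) = |E| (number of elements) when E is finite. For B subset A, A \ B is the set of elements of A not in B, so |A \ B| = |A| - |B|.
|A| = 5, |B| = 3, so mu_c(A \ B) = 5 - 3 = 2.

2


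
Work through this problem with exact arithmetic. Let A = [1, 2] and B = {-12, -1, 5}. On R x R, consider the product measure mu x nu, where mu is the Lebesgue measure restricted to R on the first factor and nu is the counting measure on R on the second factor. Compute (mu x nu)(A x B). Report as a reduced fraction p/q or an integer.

For a measurable rectangle A x B, the product measure satisfies
  (mu x nu)(A x B) = mu(A) * nu(B).
  mu(A) = 1.
  nu(B) = 3.
  (mu x nu)(A x B) = 1 * 3 = 3.

3


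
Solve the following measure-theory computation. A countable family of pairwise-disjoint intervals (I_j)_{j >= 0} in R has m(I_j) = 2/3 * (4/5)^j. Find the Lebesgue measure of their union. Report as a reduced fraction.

By countable additivity of the Lebesgue measure on pairwise disjoint measurable sets,
  m(union_{j >= 0} I_j) = sum_{j >= 0} m(I_j) = sum_{j >= 0} a * r^j,
  with a = 2/3 and r = 4/5.
Since 0 < r = 4/5 < 1, the geometric series converges:
  sum_{j >= 0} a * r^j = a / (1 - r).
  = 2/3 / (1 - 4/5)
  = 2/3 / (1/5)
  = 10/3.

10/3


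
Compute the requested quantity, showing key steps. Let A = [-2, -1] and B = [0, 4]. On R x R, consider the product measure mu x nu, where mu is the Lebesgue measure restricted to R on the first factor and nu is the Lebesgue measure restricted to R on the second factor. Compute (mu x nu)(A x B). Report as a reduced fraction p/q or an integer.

For a measurable rectangle A x B, the product measure satisfies
  (mu x nu)(A x B) = mu(A) * nu(B).
  mu(A) = 1.
  nu(B) = 4.
  (mu x nu)(A x B) = 1 * 4 = 4.

4


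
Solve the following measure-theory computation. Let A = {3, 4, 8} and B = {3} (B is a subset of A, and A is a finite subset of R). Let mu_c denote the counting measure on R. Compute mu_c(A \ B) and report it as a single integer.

Counting measure assigns mu_c(E) = |E| (number of elements) when E is finite. For B subset A, A \ B is the set of elements of A not in B, so |A \ B| = |A| - |B|.
|A| = 3, |B| = 1, so mu_c(A \ B) = 3 - 1 = 2.

2


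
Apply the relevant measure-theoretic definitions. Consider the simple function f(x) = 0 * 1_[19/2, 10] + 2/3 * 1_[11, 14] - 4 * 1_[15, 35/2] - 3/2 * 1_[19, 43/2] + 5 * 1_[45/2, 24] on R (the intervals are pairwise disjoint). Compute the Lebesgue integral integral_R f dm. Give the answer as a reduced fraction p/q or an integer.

For a simple function f = sum_i c_i * 1_{A_i} with disjoint A_i,
  integral f dm = sum_i c_i * m(A_i).
Lengths of the A_i:
  m(A_1) = 10 - 19/2 = 1/2.
  m(A_2) = 14 - 11 = 3.
  m(A_3) = 35/2 - 15 = 5/2.
  m(A_4) = 43/2 - 19 = 5/2.
  m(A_5) = 24 - 45/2 = 3/2.
Contributions c_i * m(A_i):
  (0) * (1/2) = 0.
  (2/3) * (3) = 2.
  (-4) * (5/2) = -10.
  (-3/2) * (5/2) = -15/4.
  (5) * (3/2) = 15/2.
Total: 0 + 2 - 10 - 15/4 + 15/2 = -17/4.

-17/4


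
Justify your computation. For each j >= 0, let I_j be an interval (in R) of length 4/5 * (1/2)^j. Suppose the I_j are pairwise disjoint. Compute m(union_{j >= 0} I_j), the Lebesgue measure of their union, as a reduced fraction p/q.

By countable additivity of the Lebesgue measure on pairwise disjoint measurable sets,
  m(union_{j >= 0} I_j) = sum_{j >= 0} m(I_j) = sum_{j >= 0} a * r^j,
  with a = 4/5 and r = 1/2.
Since 0 < r = 1/2 < 1, the geometric series converges:
  sum_{j >= 0} a * r^j = a / (1 - r).
  = 4/5 / (1 - 1/2)
  = 4/5 / (1/2)
  = 8/5.

8/5


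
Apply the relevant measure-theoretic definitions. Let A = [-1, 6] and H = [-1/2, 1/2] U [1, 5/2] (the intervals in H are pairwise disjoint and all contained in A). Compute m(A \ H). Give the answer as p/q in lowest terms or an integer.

The ambient interval has length m(A) = 6 - (-1) = 7.
Since the holes are disjoint and sit inside A, by finite additivity
  m(H) = sum_i (b_i - a_i), and m(A \ H) = m(A) - m(H).
Computing the hole measures:
  m(H_1) = 1/2 - (-1/2) = 1.
  m(H_2) = 5/2 - 1 = 3/2.
Summed: m(H) = 1 + 3/2 = 5/2.
So m(A \ H) = 7 - 5/2 = 9/2.

9/2


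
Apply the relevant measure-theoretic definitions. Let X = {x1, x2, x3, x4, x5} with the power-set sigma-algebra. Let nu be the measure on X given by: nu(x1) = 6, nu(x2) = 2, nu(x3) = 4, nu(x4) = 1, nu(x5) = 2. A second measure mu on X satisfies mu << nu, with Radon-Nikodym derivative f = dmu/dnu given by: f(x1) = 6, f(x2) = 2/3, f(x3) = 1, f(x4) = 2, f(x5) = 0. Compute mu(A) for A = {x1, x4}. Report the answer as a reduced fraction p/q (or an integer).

By the defining property of the Radon-Nikodym derivative, for every measurable set A,
  mu(A) = integral_A f dnu.
Since nu is a discrete measure concentrated on the atoms of X, the integral over A reduces to the sum
  mu(A) = sum_{x in A} f(x) * nu({x}).
Computing each term:
  x1: f(x1) * nu(x1) = 6 * 6 = 36.
  x4: f(x4) * nu(x4) = 2 * 1 = 2.
Summing: mu(A) = 36 + 2 = 38.

38


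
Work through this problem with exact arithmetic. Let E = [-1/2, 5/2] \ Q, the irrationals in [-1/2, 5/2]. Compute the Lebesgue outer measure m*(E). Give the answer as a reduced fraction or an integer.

The interval I = [-1/2, 5/2] has m(I) = 5/2 - (-1/2) = 3 (endpoints are measure-zero, so open/closed/half-open agree). Write I = (I cap Q) u (I \ Q). The rationals in I are countable, so m*(I cap Q) = 0 (cover each rational by intervals whose total length is arbitrarily small). By countable subadditivity m*(I) <= m*(I cap Q) + m*(I \ Q), hence m*(I \ Q) >= m(I) = 3. The reverse inequality m*(I \ Q) <= m*(I) = 3 is trivial since (I \ Q) is a subset of I. Therefore m*(I \ Q) = 3.

3


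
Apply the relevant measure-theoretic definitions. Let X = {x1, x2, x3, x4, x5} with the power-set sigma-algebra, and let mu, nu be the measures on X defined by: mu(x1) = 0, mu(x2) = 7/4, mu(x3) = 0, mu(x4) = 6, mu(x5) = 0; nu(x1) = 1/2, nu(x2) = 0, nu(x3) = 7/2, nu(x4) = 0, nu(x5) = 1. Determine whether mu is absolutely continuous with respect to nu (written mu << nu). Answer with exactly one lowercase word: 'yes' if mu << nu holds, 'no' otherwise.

mu << nu means: every nu-null measurable set is also mu-null; equivalently, for every atom x, if nu({x}) = 0 then mu({x}) = 0.
Checking each atom:
  x1: nu = 1/2 > 0 -> no constraint.
  x2: nu = 0, mu = 7/4 > 0 -> violates mu << nu.
  x3: nu = 7/2 > 0 -> no constraint.
  x4: nu = 0, mu = 6 > 0 -> violates mu << nu.
  x5: nu = 1 > 0 -> no constraint.
The atom(s) x2, x4 violate the condition (nu = 0 but mu > 0). Therefore mu is NOT absolutely continuous w.r.t. nu.

no


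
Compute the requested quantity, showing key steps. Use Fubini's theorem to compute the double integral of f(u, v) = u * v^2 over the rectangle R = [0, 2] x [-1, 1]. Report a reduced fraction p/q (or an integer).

f(u, v) is a tensor product of a function of u and a function of v, and both factors are bounded continuous (hence Lebesgue integrable) on the rectangle, so Fubini's theorem applies:
  integral_R f d(m x m) = (integral_a1^b1 u du) * (integral_a2^b2 v^2 dv).
Inner integral in u: integral_{0}^{2} u du = (2^2 - 0^2)/2
  = 2.
Inner integral in v: integral_{-1}^{1} v^2 dv = (1^3 - (-1)^3)/3
  = 2/3.
Product: (2) * (2/3) = 4/3.

4/3


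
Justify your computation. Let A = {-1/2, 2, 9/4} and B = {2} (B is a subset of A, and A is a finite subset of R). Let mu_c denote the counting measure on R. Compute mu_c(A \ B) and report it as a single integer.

Counting measure assigns mu_c(E) = |E| (number of elements) when E is finite. For B subset A, A \ B is the set of elements of A not in B, so |A \ B| = |A| - |B|.
|A| = 3, |B| = 1, so mu_c(A \ B) = 3 - 1 = 2.

2


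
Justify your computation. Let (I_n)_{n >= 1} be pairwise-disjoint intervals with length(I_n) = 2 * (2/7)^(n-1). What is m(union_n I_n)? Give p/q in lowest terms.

By countable additivity of the Lebesgue measure on pairwise disjoint measurable sets,
  m(union_{n >= 1} I_n) = sum_{n >= 1} m(I_n) = sum_{n >= 1} a * r^(n-1),
  with a = 2 and r = 2/7.
Since 0 < r = 2/7 < 1, the geometric series converges:
  sum_{n >= 1} a * r^(n-1) = a / (1 - r).
  = 2 / (1 - 2/7)
  = 2 / (5/7)
  = 14/5.

14/5


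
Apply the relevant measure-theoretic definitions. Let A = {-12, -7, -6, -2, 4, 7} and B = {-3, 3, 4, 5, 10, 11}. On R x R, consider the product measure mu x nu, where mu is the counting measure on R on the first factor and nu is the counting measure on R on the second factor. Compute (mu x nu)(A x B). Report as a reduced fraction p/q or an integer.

For a measurable rectangle A x B, the product measure satisfies
  (mu x nu)(A x B) = mu(A) * nu(B).
  mu(A) = 6.
  nu(B) = 6.
  (mu x nu)(A x B) = 6 * 6 = 36.

36


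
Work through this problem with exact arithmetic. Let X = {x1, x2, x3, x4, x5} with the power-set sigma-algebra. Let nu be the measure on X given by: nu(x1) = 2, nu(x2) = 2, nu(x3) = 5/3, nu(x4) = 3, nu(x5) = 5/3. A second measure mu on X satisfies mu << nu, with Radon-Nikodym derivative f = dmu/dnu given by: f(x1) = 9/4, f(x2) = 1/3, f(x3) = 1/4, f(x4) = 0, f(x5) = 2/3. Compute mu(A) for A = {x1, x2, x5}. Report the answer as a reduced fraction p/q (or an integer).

By the defining property of the Radon-Nikodym derivative, for every measurable set A,
  mu(A) = integral_A f dnu.
Since nu is a discrete measure concentrated on the atoms of X, the integral over A reduces to the sum
  mu(A) = sum_{x in A} f(x) * nu({x}).
Computing each term:
  x1: f(x1) * nu(x1) = 9/4 * 2 = 9/2.
  x2: f(x2) * nu(x2) = 1/3 * 2 = 2/3.
  x5: f(x5) * nu(x5) = 2/3 * 5/3 = 10/9.
Summing: mu(A) = 9/2 + 2/3 + 10/9 = 113/18.

113/18


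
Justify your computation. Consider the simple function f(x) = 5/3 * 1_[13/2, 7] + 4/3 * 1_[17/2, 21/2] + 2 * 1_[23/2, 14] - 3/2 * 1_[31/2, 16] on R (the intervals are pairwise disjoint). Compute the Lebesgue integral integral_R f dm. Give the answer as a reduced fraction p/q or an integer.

For a simple function f = sum_i c_i * 1_{A_i} with disjoint A_i,
  integral f dm = sum_i c_i * m(A_i).
Lengths of the A_i:
  m(A_1) = 7 - 13/2 = 1/2.
  m(A_2) = 21/2 - 17/2 = 2.
  m(A_3) = 14 - 23/2 = 5/2.
  m(A_4) = 16 - 31/2 = 1/2.
Contributions c_i * m(A_i):
  (5/3) * (1/2) = 5/6.
  (4/3) * (2) = 8/3.
  (2) * (5/2) = 5.
  (-3/2) * (1/2) = -3/4.
Total: 5/6 + 8/3 + 5 - 3/4 = 31/4.

31/4


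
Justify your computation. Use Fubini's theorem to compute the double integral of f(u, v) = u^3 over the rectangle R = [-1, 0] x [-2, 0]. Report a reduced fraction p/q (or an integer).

f(u, v) is a tensor product of a function of u and a function of v, and both factors are bounded continuous (hence Lebesgue integrable) on the rectangle, so Fubini's theorem applies:
  integral_R f d(m x m) = (integral_a1^b1 u^3 du) * (integral_a2^b2 1 dv).
Inner integral in u: integral_{-1}^{0} u^3 du = (0^4 - (-1)^4)/4
  = -1/4.
Inner integral in v: integral_{-2}^{0} 1 dv = (0^1 - (-2)^1)/1
  = 2.
Product: (-1/4) * (2) = -1/2.

-1/2


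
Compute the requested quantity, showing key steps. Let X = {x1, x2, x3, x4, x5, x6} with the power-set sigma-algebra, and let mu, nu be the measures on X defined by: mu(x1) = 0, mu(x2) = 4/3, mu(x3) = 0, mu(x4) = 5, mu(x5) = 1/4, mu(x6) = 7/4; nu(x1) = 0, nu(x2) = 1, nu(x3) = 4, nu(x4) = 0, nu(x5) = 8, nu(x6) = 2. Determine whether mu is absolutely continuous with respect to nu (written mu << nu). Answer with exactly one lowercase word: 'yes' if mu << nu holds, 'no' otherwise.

mu << nu means: every nu-null measurable set is also mu-null; equivalently, for every atom x, if nu({x}) = 0 then mu({x}) = 0.
Checking each atom:
  x1: nu = 0, mu = 0 -> consistent with mu << nu.
  x2: nu = 1 > 0 -> no constraint.
  x3: nu = 4 > 0 -> no constraint.
  x4: nu = 0, mu = 5 > 0 -> violates mu << nu.
  x5: nu = 8 > 0 -> no constraint.
  x6: nu = 2 > 0 -> no constraint.
The atom(s) x4 violate the condition (nu = 0 but mu > 0). Therefore mu is NOT absolutely continuous w.r.t. nu.

no


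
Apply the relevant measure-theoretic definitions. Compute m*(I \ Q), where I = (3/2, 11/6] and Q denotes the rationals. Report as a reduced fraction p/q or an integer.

The interval I = (3/2, 11/6] has m(I) = 11/6 - 3/2 = 1/3 (endpoints are measure-zero, so open/closed/half-open agree). Write I = (I cap Q) u (I \ Q). The rationals in I are countable, so m*(I cap Q) = 0 (cover each rational by intervals whose total length is arbitrarily small). By countable subadditivity m*(I) <= m*(I cap Q) + m*(I \ Q), hence m*(I \ Q) >= m(I) = 1/3. The reverse inequality m*(I \ Q) <= m*(I) = 1/3 is trivial since (I \ Q) is a subset of I. Therefore m*(I \ Q) = 1/3.

1/3


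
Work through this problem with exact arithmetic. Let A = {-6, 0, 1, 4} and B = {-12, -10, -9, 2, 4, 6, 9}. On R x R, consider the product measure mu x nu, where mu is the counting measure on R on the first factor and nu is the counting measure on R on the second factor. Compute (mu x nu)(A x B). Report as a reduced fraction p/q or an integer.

For a measurable rectangle A x B, the product measure satisfies
  (mu x nu)(A x B) = mu(A) * nu(B).
  mu(A) = 4.
  nu(B) = 7.
  (mu x nu)(A x B) = 4 * 7 = 28.

28


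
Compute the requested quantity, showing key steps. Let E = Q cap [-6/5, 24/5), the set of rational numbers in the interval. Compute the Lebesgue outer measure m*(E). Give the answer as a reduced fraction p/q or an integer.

E = Q cap [-6/5, 24/5) is a subset of Q, which is countable. Enumerate Q = {q_1, q_2, ...}; for any eps > 0, cover q_k by the open interval (q_k - eps/2^(k+1), q_k + eps/2^(k+1)), of length eps/2^k. The total cover length is sum_{k>=1} eps/2^k = eps. Hence m*(E) <= m*(Q) <= eps for every eps > 0, and since outer measure is non-negative, m*(E) = 0.

0


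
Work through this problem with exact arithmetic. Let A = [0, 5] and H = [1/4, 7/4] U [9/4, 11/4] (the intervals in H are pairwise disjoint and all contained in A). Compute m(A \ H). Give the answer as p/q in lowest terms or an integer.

The ambient interval has length m(A) = 5 - 0 = 5.
Since the holes are disjoint and sit inside A, by finite additivity
  m(H) = sum_i (b_i - a_i), and m(A \ H) = m(A) - m(H).
Computing the hole measures:
  m(H_1) = 7/4 - 1/4 = 3/2.
  m(H_2) = 11/4 - 9/4 = 1/2.
Summed: m(H) = 3/2 + 1/2 = 2.
So m(A \ H) = 5 - 2 = 3.

3
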